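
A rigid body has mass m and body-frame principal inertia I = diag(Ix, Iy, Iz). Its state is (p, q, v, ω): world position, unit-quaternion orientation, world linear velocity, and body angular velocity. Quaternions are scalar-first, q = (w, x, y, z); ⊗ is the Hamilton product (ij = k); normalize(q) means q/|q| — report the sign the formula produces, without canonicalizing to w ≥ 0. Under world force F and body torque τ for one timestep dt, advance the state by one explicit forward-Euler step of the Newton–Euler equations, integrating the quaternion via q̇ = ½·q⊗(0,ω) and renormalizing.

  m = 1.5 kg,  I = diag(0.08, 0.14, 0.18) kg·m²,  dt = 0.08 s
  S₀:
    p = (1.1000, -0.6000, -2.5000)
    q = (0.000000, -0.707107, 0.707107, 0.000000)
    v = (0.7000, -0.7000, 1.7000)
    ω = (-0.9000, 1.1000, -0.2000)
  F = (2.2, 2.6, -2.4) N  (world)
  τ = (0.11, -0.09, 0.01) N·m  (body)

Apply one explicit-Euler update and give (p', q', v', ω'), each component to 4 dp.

linear accel F/m = (1.4667, 1.7333, -1.6000)
p' = p + v·dt = (1.1560, -0.6560, -2.3640)
v' = v + a·dt = (0.8173, -0.5613, 1.5720)
(τ − ω×Iω)/I = (1.4850, -0.5143, 0.3856)
ω + α·dt = (-0.7812, 1.0589, -0.1692)
2q̇ = q⊗(0,ω) = (-1.4142140, -0.1414214, -0.1414214, -0.1414214)
q' = normalize(q + ½dt·q⊗(0,ω)) = (-0.0565, -0.7116, 0.7003, -0.0056)

p' = (1.1560, -0.6560, -2.3640)
q' = (-0.0565, -0.7116, 0.7003, -0.0056)
v' = (0.8173, -0.5613, 1.5720)
ω' = (-0.7812, 1.0589, -0.1692)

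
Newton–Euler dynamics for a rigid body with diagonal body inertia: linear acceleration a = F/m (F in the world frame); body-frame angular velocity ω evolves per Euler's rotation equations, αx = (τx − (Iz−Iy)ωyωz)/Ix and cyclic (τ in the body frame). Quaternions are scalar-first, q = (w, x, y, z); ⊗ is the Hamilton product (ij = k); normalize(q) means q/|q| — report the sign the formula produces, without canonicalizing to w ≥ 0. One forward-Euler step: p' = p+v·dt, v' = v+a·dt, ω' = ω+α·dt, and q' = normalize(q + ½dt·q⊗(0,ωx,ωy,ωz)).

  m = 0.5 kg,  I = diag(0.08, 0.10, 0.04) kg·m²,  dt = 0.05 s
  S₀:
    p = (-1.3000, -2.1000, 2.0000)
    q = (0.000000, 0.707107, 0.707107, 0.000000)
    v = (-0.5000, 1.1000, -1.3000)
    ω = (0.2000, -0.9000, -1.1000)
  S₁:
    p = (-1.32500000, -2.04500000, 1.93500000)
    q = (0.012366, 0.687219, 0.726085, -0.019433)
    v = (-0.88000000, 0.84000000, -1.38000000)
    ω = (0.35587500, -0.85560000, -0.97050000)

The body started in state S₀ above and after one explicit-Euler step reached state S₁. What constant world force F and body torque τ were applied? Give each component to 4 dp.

F = (-3.8000, -2.6000, -0.8000)
τ = (0.1900, 0.0800, 0.1000)

v₁ − v₀ = (-0.38000000, -0.26000000, -0.08000000)
m·(v₁−v₀)/dt = (-3.8000, -2.6000, -0.8000)
ω₁ − ω₀ = (0.15587500, 0.04440000, 0.12950000)
precession coupling = (-0.0594, -0.0088, -0.0036)
τ = I·(Δω/dt) + ω₀×(Iω₀) = (0.1900, 0.0800, 0.1000)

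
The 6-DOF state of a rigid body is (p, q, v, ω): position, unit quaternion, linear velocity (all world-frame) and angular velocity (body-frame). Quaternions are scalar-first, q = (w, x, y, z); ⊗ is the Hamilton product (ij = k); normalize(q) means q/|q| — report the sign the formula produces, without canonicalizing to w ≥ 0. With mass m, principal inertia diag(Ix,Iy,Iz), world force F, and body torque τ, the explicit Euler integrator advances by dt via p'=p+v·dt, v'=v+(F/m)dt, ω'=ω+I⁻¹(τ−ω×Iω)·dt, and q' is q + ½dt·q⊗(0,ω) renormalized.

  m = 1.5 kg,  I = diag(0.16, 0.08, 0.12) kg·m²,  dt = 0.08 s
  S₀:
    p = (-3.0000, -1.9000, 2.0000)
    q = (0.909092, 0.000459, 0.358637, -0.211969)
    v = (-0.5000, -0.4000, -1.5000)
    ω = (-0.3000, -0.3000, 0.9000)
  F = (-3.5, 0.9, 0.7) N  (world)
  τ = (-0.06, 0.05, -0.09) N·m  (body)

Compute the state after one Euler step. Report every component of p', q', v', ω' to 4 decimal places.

gyro term ω×Iω = (-0.0108, -0.0108, -0.0072)
α = I⁻¹(τ − ω×Iω) = (-0.3075, 0.7600, -0.6900)
ω' = ω + α·dt = (-0.3246, -0.2392, 0.8448)
q⊗(0,ω) = (0.2985009, -0.0135450, -0.2095500, 0.9256362)
q' = normalize(q + ½dt·q⊗(0,ω)) = (0.9203, -0.0001, 0.3500, -0.1748)
a = (-2.3333, 0.6000, 0.4667)
new position p' = (-3.0400, -1.9320, 1.8800)
v + (F/m)dt = (-0.6867, -0.3520, -1.4627)

p' = (-3.0400, -1.9320, 1.8800)
q' = (0.9203, -0.0001, 0.3500, -0.1748)
v' = (-0.6867, -0.3520, -1.4627)
ω' = (-0.3246, -0.2392, 0.8448)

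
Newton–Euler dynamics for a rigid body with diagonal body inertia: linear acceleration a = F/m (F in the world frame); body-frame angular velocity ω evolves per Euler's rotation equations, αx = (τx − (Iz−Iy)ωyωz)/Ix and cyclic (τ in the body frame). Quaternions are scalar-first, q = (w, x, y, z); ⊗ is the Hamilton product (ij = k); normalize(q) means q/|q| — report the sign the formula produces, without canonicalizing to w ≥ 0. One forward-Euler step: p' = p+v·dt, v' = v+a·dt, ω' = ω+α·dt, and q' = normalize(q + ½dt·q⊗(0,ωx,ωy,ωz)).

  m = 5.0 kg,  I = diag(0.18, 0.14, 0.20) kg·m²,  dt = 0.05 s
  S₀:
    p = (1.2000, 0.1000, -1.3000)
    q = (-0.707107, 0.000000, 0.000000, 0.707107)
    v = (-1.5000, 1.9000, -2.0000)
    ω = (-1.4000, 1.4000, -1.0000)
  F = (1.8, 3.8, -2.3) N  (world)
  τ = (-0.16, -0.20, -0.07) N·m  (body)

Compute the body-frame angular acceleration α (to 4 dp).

gyro term ω×Iω = (-0.0840, -0.0280, 0.0784)
α = I⁻¹(τ − ω×Iω) = (-0.4222, -1.2286, -0.7420)

α = (-0.4222, -1.2286, -0.7420)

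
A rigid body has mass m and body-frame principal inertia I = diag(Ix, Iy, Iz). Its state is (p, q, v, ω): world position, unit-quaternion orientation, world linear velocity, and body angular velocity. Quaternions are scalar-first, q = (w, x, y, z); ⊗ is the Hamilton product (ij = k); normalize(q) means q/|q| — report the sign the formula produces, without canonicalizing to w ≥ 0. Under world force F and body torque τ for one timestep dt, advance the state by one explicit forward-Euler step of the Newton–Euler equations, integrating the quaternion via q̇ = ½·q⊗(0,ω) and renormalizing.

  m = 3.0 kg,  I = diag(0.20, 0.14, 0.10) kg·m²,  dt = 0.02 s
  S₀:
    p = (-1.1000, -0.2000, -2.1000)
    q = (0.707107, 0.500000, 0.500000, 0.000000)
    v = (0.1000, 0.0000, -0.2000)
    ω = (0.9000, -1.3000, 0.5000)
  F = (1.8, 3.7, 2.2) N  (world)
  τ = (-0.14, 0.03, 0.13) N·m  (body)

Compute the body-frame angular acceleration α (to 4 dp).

α = (-0.8300, -0.1071, 0.5980)

precession coupling ω×(Iω) = (0.0260, 0.0450, 0.0702)
(τ − ω×Iω)/I = (-0.8300, -0.1071, 0.5980)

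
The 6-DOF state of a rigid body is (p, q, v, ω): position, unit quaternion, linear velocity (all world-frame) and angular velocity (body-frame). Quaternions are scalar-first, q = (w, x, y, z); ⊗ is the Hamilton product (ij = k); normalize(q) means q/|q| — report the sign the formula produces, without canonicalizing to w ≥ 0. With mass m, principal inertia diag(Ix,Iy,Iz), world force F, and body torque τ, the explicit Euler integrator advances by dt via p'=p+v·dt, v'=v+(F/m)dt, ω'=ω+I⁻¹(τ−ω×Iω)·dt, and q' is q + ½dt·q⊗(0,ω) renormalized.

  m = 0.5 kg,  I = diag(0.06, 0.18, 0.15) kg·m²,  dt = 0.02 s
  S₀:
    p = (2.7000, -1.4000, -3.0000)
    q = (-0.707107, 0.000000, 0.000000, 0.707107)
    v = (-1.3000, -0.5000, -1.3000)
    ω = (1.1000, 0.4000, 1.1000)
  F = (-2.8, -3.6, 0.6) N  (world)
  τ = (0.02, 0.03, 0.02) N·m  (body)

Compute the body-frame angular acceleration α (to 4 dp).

gyro term ω×Iω = (-0.0132, -0.1089, 0.0528)
(τ − ω×Iω)/I = (0.5533, 0.7717, -0.2187)

α = (0.5533, 0.7717, -0.2187)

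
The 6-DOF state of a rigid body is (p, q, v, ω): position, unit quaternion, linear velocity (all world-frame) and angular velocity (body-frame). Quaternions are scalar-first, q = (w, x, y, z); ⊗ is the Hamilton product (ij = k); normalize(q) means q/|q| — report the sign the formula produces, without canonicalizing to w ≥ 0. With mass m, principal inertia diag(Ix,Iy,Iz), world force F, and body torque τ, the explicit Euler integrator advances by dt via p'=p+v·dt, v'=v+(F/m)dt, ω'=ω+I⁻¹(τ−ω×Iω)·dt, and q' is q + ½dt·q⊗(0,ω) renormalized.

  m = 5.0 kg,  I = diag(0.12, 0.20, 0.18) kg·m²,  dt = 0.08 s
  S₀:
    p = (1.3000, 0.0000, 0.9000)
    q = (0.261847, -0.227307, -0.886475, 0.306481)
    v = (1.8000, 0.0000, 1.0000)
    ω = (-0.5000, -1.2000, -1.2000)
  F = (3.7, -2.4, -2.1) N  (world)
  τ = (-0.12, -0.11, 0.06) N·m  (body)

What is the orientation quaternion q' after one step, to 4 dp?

q' = (0.2289, -0.1748, -0.9138, 0.2864)

2q̇ = q⊗(0,ω) = (-0.8096463, 1.3006237, -0.7402253, -0.4846855)
updated quaternion q' = (0.2289, -0.1748, -0.9138, 0.2864)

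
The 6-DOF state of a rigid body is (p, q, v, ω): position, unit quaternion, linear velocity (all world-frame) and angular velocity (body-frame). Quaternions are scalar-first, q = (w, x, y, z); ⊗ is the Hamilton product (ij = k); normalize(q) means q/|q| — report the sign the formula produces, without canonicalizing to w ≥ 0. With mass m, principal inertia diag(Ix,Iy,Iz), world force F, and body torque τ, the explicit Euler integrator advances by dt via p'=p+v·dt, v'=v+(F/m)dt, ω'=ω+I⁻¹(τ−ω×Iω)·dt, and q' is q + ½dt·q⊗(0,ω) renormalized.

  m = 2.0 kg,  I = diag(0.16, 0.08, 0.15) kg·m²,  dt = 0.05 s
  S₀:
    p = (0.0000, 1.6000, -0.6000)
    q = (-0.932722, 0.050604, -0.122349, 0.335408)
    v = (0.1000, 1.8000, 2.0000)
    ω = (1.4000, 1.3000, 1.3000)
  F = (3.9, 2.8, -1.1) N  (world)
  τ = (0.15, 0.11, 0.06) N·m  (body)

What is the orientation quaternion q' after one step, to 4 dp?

q' = (-0.9399, 0.0031, -0.1423, 0.3105)

Hamilton product q⊗(0,ω) = (-0.3478223, -1.9008949, -0.8087526, -0.9754648)
updated quaternion q' = (-0.9399, 0.0031, -0.1423, 0.3105)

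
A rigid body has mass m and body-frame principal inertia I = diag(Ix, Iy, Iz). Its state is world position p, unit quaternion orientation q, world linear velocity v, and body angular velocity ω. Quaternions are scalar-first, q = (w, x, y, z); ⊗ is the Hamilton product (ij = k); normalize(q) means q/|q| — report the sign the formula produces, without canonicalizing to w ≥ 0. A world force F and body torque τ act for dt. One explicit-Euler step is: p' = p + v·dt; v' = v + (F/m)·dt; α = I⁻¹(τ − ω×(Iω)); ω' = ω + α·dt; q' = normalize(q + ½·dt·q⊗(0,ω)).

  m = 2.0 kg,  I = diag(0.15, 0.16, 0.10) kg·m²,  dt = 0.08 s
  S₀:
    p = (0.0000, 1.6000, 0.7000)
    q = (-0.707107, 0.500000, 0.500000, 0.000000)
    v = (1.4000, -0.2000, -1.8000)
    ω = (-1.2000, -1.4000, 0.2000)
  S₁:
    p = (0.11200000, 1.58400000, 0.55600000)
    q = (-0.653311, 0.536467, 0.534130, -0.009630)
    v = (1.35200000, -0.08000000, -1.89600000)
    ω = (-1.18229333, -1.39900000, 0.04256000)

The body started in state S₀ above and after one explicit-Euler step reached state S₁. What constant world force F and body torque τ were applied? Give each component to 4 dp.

F = (-1.2000, 3.0000, -2.4000)
τ = (0.0500, -0.0100, -0.1800)

Δω = ω₁−ω₀ = (0.01770667, 0.00100000, -0.15744000)
precession coupling = (0.0168, -0.0120, 0.0168)
τ = I·(Δω/dt) + ω₀×(Iω₀) = (0.0500, -0.0100, -0.1800)
Δv = v₁−v₀ = (-0.04800000, 0.12000000, -0.09600000)
applied force F = (-1.2000, 3.0000, -2.4000)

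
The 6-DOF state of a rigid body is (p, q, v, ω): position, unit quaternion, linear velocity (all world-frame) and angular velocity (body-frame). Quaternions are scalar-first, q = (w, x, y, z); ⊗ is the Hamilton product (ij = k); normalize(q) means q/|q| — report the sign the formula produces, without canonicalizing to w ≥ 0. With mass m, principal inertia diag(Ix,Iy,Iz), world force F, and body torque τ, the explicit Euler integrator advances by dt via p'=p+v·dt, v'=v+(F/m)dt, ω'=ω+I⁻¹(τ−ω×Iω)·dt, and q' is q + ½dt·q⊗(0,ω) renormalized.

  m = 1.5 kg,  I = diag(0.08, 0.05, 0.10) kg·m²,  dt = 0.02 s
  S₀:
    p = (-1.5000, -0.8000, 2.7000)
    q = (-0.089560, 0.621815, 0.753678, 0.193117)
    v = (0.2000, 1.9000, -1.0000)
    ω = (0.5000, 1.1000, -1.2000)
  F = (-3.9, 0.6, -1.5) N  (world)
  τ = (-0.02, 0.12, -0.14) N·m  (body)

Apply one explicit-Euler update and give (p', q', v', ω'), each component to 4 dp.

a = F/m = (-2.6000, 0.4000, -1.0000)
p + v·dt = (-1.4960, -0.7620, 2.6800)
v + (F/m)dt = (0.1480, 1.9080, -1.0200)
angular accel α = (0.5750, 2.1600, -1.2350)
ω' = ω + α·dt = (0.5115, 1.1432, -1.2247)
q⊗(0,ω) = (-0.9082129, -1.1616223, 0.7442205, 0.4146295)
q' = normalize(q + ½dt·q⊗(0,ω)) = (-0.0986, 0.6101, 0.7610, 0.1972)

p' = (-1.4960, -0.7620, 2.6800)
q' = (-0.0986, 0.6101, 0.7610, 0.1972)
v' = (0.1480, 1.9080, -1.0200)
ω' = (0.5115, 1.1432, -1.2247)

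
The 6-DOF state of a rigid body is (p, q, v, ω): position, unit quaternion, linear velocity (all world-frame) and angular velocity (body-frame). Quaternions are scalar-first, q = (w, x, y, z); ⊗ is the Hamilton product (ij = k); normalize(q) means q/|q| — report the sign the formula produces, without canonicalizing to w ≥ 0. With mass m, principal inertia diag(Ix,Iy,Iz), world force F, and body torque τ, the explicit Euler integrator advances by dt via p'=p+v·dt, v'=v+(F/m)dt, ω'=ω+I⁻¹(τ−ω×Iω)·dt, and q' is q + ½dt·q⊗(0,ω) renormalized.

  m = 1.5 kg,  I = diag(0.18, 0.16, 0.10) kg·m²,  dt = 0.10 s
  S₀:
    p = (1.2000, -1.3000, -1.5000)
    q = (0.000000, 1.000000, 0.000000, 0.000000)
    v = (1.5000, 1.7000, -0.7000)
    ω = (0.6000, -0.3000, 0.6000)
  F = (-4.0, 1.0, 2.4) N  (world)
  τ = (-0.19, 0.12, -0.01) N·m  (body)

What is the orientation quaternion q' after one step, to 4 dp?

q' = (-0.0300, 0.9990, -0.0300, -0.0150)

Hamilton product q⊗(0,ω) = (-0.6000000, 0.0000000, -0.6000000, -0.3000000)
q + ½dt·q⊗(0,ω), renormalized = (-0.0300, 0.9990, -0.0300, -0.0150)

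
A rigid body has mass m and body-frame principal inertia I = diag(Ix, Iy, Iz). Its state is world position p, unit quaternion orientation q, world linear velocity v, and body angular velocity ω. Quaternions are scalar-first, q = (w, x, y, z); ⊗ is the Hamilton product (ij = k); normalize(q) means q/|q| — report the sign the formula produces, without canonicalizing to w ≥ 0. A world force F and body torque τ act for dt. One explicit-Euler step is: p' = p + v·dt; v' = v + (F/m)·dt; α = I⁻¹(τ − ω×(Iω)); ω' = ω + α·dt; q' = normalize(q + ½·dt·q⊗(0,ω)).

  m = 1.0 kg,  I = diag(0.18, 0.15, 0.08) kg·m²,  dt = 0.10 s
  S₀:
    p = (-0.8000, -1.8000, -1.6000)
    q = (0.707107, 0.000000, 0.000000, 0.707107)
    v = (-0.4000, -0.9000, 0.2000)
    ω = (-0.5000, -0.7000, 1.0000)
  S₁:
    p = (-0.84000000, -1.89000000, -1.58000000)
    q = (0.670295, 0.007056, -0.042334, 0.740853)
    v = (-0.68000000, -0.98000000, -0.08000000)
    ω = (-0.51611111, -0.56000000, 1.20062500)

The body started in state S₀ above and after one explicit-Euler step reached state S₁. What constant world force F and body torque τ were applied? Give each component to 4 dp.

Δv = v₁−v₀ = (-0.28000000, -0.08000000, -0.28000000)
m·(v₁−v₀)/dt = (-2.8000, -0.8000, -2.8000)
Δω = ω₁−ω₀ = (-0.01611111, 0.14000000, 0.20062500)
I·α + gyro = (0.0200, 0.1600, 0.1500)

F = (-2.8000, -0.8000, -2.8000)
τ = (0.0200, 0.1600, 0.1500)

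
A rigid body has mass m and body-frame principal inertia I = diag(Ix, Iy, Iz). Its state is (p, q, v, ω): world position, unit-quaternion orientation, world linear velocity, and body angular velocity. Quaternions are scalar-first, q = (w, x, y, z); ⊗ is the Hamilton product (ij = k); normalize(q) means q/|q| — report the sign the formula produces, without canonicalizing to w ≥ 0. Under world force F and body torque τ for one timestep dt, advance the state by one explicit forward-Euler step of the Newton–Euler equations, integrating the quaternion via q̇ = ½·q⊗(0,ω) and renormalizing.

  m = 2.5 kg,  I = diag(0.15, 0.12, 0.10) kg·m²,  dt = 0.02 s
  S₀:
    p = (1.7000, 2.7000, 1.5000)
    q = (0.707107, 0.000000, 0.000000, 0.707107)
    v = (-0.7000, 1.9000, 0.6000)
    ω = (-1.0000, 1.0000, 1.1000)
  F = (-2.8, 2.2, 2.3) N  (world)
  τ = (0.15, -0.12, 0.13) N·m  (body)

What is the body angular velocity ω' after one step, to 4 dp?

ω' = (-0.9771, 0.9892, 1.1200)

(τ − ω×Iω)/I = (1.1467, -0.5417, 1.0000)
ω' = ω + α·dt = (-0.9771, 0.9892, 1.1200)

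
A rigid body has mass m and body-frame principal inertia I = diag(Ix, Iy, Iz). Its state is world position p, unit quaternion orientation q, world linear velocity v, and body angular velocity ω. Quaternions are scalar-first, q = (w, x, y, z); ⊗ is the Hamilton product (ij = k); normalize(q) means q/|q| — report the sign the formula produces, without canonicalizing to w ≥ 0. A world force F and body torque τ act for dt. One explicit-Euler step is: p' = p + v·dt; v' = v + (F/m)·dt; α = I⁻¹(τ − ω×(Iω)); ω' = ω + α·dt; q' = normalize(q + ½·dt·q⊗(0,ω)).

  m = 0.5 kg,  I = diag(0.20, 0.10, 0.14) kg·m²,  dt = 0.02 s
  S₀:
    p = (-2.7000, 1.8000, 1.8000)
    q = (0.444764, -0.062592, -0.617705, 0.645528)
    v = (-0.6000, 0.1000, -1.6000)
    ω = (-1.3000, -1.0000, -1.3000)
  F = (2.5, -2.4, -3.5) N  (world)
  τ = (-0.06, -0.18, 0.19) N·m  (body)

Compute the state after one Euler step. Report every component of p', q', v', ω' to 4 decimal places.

p' = (-2.7120, 1.8020, 1.7680)
q' = (0.4461, -0.0539, -0.6312, 0.6322)
v' = (-0.5000, 0.0040, -1.7400)
ω' = (-1.3112, -1.0563, -1.2543)

ω×(Iω) gyroscopic = (0.0520, 0.1014, -0.1300)
(τ − ω×Iω)/I = (-0.5600, -2.8140, 2.2857)
new body rate ω' = (-1.3112, -1.0563, -1.2543)
q⊗(0,ω) = (0.1401118, 0.8703513, -1.3653200, -1.3186177)
q + ½dt·q⊗(0,ω), renormalized = (0.4461, -0.0539, -0.6312, 0.6322)
a = (5.0000, -4.8000, -7.0000)
p + v·dt = (-2.7120, 1.8020, 1.7680)
new velocity v' = (-0.5000, 0.0040, -1.7400)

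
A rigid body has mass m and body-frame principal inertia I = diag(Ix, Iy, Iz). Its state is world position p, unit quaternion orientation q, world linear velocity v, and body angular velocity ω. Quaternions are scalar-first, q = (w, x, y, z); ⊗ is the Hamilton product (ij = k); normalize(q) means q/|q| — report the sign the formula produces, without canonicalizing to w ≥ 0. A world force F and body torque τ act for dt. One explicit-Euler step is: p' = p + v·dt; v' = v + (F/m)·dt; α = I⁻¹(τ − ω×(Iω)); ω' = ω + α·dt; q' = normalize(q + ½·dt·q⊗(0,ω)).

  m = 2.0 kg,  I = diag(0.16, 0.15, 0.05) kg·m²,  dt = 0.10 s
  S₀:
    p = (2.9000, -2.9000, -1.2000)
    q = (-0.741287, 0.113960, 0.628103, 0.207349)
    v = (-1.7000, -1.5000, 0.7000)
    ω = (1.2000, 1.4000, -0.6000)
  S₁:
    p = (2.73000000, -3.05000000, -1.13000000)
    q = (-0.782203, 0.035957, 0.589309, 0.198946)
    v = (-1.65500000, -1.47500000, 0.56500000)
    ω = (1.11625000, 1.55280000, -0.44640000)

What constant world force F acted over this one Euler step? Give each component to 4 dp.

F = (0.9000, 0.5000, -2.7000)

Δv = v₁−v₀ = (0.04500000, 0.02500000, -0.13500000)
m·(v₁−v₀)/dt = (0.9000, 0.5000, -2.7000)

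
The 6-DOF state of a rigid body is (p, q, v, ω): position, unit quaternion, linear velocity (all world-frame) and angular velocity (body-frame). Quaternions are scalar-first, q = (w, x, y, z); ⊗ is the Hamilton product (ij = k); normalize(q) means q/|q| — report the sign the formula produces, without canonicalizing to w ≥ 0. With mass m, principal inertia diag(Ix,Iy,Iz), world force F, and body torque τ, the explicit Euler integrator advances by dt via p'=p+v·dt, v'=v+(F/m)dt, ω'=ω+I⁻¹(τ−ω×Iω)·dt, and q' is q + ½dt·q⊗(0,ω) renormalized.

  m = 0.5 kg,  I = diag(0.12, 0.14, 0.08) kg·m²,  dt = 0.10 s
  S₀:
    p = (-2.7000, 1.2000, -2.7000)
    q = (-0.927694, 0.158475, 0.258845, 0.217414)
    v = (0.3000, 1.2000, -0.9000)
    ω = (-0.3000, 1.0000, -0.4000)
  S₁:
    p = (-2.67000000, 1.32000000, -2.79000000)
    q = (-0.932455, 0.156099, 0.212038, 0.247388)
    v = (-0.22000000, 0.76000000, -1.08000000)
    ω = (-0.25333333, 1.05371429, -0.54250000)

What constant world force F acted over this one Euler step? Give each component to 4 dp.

F = (-2.6000, -2.2000, -0.9000)

v₁ − v₀ = (-0.52000000, -0.44000000, -0.18000000)
applied force F = (-2.6000, -2.2000, -0.9000)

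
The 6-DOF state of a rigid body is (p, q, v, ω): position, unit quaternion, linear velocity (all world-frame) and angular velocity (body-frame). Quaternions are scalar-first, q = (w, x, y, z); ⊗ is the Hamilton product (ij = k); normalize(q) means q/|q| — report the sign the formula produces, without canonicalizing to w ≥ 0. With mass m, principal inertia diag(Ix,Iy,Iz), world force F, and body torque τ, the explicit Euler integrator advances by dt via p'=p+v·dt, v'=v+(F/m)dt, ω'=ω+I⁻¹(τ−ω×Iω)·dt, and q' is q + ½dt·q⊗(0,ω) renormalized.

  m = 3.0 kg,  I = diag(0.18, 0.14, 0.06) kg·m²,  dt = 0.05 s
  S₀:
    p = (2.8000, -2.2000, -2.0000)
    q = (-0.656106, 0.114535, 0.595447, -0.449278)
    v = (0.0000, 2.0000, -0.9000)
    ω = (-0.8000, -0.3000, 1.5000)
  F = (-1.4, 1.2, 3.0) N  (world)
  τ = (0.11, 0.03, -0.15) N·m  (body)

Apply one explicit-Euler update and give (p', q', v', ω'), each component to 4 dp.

p' = (2.8000, -2.1000, -2.0450)
q' = (-0.6319, 0.1465, 0.6045, -0.4624)
v' = (-0.0233, 2.0200, -0.8500)
ω' = (-0.7794, -0.2379, 1.3830)

new position p' = (2.8000, -2.1000, -2.0450)
new velocity v' = (-0.0233, 2.0200, -0.8500)
precession coupling ω×(Iω) = (0.0360, -0.1440, -0.0096)
angular accel α = (0.4111, 1.2429, -2.3400)
ω' = ω + α·dt = (-0.7794, -0.2379, 1.3830)
2q̇ = q⊗(0,ω) = (0.9441791, 1.2832719, 0.3844517, -0.5421619)
updated quaternion q' = (-0.6319, 0.1465, 0.6045, -0.4624)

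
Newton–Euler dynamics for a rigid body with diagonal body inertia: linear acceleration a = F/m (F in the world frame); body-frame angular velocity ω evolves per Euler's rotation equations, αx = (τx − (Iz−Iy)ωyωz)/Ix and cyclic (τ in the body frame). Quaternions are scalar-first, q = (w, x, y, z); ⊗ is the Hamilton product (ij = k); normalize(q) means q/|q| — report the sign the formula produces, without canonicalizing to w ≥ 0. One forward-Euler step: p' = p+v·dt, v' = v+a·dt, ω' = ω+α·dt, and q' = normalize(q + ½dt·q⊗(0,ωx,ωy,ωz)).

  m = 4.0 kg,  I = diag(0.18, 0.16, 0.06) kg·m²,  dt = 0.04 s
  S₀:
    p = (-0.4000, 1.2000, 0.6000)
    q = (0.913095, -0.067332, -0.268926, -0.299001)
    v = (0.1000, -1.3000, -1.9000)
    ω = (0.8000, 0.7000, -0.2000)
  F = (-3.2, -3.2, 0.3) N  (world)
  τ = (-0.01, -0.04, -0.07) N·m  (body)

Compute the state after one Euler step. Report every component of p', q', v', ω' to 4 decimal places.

p + v·dt = (-0.3960, 1.1480, 0.5240)
v + (F/m)dt = (0.0680, -1.3320, -1.8970)
(τ − ω×Iω)/I = (-0.1333, -0.1300, -0.9800)
ω + α·dt = (0.7947, 0.6948, -0.2392)
q⊗(0,ω) = (0.1823136, 0.9935619, 0.3864993, -0.0146106)
updated quaternion q' = (0.9165, -0.0474, -0.2611, -0.2992)

p' = (-0.3960, 1.1480, 0.5240)
q' = (0.9165, -0.0474, -0.2611, -0.2992)
v' = (0.0680, -1.3320, -1.8970)
ω' = (0.7947, 0.6948, -0.2392)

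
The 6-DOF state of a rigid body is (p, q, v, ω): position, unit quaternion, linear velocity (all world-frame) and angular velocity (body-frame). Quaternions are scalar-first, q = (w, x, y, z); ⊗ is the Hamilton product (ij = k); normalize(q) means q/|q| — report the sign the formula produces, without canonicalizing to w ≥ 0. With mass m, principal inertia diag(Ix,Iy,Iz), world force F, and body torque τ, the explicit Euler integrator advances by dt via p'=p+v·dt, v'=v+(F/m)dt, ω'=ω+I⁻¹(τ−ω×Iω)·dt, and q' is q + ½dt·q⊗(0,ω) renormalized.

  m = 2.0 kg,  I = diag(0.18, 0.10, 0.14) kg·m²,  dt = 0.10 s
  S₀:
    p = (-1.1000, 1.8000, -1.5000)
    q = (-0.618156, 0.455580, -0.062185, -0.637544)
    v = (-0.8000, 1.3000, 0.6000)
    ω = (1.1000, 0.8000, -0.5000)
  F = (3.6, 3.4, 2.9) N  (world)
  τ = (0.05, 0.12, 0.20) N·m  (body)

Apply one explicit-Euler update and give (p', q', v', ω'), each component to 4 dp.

p' = (-1.1800, 1.9300, -1.4400)
q' = (-0.6549, 0.4475, -0.1103, -0.5989)
v' = (-0.6200, 1.4700, 0.7450)
ω' = (1.1367, 0.9420, -0.3069)

ω×(Iω) gyroscopic = (-0.0160, -0.0220, -0.0704)
angular accel α = (0.3667, 1.4200, 1.9314)
ω + α·dt = (1.1367, 0.9420, -0.3069)
q⊗(0,ω) = (-0.7701620, -0.1388439, -0.9680332, 0.7419455)
updated quaternion q' = (-0.6549, 0.4475, -0.1103, -0.5989)
a = (1.8000, 1.7000, 1.4500)
p' = p + v·dt = (-1.1800, 1.9300, -1.4400)
v' = v + a·dt = (-0.6200, 1.4700, 0.7450)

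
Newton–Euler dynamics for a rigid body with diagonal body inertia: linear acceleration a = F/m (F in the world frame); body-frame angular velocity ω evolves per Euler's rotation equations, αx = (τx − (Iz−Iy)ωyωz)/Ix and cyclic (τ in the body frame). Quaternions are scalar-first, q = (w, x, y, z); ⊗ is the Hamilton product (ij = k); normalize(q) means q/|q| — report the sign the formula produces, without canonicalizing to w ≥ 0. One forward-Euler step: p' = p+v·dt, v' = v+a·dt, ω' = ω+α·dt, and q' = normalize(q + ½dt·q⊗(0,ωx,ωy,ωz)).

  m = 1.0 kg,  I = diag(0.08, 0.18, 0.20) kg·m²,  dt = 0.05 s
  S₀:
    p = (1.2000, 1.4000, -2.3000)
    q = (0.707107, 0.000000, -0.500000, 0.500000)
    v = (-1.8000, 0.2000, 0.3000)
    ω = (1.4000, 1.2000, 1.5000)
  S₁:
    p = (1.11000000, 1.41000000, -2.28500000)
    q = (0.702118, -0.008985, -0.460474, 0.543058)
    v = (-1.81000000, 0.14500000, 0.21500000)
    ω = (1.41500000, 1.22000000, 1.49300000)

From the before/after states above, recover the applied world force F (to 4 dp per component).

velocity change Δv = (-0.01000000, -0.05500000, -0.08500000)
F = m·Δv/dt = (-0.2000, -1.1000, -1.7000)

F = (-0.2000, -1.1000, -1.7000)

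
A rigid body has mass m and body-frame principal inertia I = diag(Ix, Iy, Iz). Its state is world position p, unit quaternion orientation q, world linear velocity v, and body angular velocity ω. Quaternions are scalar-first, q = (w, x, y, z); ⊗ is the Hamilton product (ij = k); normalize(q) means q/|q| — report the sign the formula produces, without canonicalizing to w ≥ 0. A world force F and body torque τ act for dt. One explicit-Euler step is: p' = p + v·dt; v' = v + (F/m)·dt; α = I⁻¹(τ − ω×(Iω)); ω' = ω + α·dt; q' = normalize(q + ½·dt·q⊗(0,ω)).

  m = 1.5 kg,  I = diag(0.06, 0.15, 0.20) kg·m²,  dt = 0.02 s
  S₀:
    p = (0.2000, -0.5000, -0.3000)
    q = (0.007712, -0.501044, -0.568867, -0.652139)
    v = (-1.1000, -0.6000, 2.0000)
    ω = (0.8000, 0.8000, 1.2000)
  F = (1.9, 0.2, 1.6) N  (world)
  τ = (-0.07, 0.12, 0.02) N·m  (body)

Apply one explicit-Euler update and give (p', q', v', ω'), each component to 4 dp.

angular accel α = (-1.9667, 1.6960, -0.1880)
ω' = ω + α·dt = (0.7607, 0.8339, 1.1962)
Hamilton product q⊗(0,ω) = (1.6384956, -0.1547596, 0.0857112, 0.0635128)
q + ½dt·q⊗(0,ω), renormalized = (0.0241, -0.5025, -0.5679, -0.6514)
p' = p + v·dt = (0.1780, -0.5120, -0.2600)
new velocity v' = (-1.0747, -0.5973, 2.0213)

p' = (0.1780, -0.5120, -0.2600)
q' = (0.0241, -0.5025, -0.5679, -0.6514)
v' = (-1.0747, -0.5973, 2.0213)
ω' = (0.7607, 0.8339, 1.1962)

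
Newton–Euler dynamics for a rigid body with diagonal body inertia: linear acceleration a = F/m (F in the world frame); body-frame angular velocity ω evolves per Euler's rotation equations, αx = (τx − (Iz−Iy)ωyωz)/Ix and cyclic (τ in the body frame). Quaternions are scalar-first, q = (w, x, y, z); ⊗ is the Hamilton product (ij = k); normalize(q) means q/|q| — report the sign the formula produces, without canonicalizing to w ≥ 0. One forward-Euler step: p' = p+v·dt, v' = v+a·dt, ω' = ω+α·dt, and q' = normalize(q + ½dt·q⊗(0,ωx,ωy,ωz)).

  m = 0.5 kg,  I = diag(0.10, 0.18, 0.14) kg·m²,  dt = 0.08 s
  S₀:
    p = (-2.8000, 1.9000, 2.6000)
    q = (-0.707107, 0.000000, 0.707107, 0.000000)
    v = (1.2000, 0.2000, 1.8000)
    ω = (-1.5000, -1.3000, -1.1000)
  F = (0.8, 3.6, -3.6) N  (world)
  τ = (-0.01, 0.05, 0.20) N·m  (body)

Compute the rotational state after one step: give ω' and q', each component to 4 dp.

ω' = (-1.4622, -1.2484, -1.0749)
q' = (-0.6676, 0.0113, 0.7408, 0.0732)

(τ − ω×Iω)/I = (0.4720, 0.6444, 0.3143)
ω' = ω + α·dt = (-1.4622, -1.2484, -1.0749)
2q̇ = q⊗(0,ω) = (0.9192391, 0.2828428, 0.9192391, 1.8384782)
q + ½dt·q⊗(0,ω), renormalized = (-0.6676, 0.0113, 0.7408, 0.0732)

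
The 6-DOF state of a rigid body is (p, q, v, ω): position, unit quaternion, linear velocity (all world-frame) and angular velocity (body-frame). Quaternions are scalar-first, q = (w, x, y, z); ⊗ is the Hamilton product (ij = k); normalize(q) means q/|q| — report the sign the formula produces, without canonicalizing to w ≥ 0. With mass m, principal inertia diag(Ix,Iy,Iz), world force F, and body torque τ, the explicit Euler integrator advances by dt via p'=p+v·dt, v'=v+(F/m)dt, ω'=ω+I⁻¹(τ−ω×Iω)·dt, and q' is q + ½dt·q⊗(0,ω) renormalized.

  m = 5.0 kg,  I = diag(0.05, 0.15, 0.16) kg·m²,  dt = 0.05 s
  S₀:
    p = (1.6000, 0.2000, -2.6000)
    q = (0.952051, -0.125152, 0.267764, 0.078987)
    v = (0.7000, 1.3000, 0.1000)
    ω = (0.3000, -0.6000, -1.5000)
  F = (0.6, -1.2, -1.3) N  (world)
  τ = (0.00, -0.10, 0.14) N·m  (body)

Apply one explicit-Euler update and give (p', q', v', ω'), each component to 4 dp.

p' = (1.6350, 0.2650, -2.5950)
q' = (0.9592, -0.1268, 0.2492, 0.0431)
v' = (0.7060, 1.2880, 0.0870)
ω' = (0.2910, -0.6498, -1.4506)

linear accel F/m = (0.1200, -0.2400, -0.2600)
p' = p + v·dt = (1.6350, 0.2650, -2.5950)
v + (F/m)dt = (0.7060, 1.2880, 0.0870)
precession coupling ω×(Iω) = (0.0090, 0.0495, -0.0180)
α = I⁻¹(τ − ω×Iω) = (-0.1800, -0.9967, 0.9875)
ω' = ω + α·dt = (0.2910, -0.6498, -1.4506)
Hamilton product q⊗(0,ω) = (0.3166845, -0.0686385, -0.7352625, -1.4333145)
q' = normalize(q + ½dt·q⊗(0,ω)) = (0.9592, -0.1268, 0.2492, 0.0431)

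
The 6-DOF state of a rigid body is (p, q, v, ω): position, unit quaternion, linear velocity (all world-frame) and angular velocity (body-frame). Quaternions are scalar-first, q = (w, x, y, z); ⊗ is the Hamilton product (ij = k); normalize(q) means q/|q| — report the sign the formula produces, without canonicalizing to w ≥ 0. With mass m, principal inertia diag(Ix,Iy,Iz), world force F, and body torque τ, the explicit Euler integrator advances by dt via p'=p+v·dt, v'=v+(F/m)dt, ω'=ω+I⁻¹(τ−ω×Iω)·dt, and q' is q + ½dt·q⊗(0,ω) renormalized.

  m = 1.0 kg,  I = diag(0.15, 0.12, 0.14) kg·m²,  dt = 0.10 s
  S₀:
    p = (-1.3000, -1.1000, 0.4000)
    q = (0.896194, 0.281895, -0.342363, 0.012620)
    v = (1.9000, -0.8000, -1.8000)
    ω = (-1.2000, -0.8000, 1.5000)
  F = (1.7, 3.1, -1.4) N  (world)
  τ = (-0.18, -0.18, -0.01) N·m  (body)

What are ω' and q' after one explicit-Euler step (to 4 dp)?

ω' = (-1.3040, -0.9350, 1.5134)
q' = (0.8936, 0.2019, -0.3980, 0.0478)

gyro term ω×Iω = (-0.0240, -0.0180, -0.0288)
angular accel α = (-1.0400, -1.3500, 0.1343)
ω' = ω + α·dt = (-1.3040, -0.9350, 1.5134)
2q̇ = q⊗(0,ω) = (0.0454536, -1.5788813, -1.1549417, 0.7079394)
q + ½dt·q⊗(0,ω), renormalized = (0.8936, 0.2019, -0.3980, 0.0478)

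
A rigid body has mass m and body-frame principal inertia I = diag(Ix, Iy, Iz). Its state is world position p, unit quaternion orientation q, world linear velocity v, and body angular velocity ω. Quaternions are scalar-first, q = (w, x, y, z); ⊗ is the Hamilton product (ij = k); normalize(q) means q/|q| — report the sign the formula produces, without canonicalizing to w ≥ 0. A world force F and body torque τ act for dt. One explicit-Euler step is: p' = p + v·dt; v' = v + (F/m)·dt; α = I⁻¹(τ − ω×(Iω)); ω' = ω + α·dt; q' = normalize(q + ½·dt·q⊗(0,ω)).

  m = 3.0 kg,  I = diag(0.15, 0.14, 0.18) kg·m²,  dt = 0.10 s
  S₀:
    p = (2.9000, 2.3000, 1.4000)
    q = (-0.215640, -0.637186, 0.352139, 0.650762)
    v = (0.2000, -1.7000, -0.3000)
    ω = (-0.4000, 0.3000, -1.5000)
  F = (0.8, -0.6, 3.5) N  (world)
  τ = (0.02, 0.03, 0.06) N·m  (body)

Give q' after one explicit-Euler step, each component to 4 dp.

q' = (-0.1843, -0.6670, 0.2872, 0.6624)

Hamilton product q⊗(0,ω) = (0.6156269, -0.6371811, -1.2807758, 0.2731598)
updated quaternion q' = (-0.1843, -0.6670, 0.2872, 0.6624)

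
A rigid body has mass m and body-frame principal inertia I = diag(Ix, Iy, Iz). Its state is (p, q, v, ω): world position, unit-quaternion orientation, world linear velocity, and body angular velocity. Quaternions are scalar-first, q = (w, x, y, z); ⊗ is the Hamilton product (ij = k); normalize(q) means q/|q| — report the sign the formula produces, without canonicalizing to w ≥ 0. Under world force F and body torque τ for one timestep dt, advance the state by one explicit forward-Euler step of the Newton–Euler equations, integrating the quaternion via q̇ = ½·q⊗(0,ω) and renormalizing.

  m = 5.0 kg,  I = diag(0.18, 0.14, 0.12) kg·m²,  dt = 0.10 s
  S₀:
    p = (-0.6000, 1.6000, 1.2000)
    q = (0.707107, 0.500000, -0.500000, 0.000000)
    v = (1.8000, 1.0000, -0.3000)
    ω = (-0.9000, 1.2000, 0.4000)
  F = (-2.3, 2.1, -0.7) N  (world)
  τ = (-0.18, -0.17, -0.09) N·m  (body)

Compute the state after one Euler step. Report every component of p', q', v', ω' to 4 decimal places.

p' = (-0.4200, 1.7000, 1.1700)
q' = (0.7573, 0.4568, -0.4662, 0.0216)
v' = (1.7540, 1.0420, -0.3140)
ω' = (-0.9947, 1.0940, 0.2890)

precession coupling ω×(Iω) = (-0.0096, -0.0216, 0.0432)
α = I⁻¹(τ − ω×Iω) = (-0.9467, -1.0600, -1.1100)
ω + α·dt = (-0.9947, 1.0940, 0.2890)
2q̇ = q⊗(0,ω) = (1.0500000, -0.8363963, 0.6485284, 0.4328428)
updated quaternion q' = (0.7573, 0.4568, -0.4662, 0.0216)
p + v·dt = (-0.4200, 1.7000, 1.1700)
new velocity v' = (1.7540, 1.0420, -0.3140)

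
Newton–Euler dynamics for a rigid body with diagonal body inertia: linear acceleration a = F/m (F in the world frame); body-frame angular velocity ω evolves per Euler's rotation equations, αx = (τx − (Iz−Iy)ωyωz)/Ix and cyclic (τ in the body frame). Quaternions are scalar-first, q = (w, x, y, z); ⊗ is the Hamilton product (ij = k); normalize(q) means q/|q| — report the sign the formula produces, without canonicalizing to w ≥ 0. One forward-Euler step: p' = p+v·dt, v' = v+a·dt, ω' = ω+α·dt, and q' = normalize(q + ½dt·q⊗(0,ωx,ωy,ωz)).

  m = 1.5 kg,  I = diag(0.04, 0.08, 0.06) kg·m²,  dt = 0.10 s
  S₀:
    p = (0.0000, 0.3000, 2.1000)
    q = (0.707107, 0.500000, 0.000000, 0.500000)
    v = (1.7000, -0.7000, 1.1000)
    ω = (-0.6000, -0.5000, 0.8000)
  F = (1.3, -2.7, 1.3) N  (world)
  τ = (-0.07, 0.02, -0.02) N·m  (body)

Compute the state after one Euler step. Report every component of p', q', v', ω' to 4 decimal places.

gyro term ω×Iω = (0.0080, 0.0096, 0.0120)
α = I⁻¹(τ − ω×Iω) = (-1.9500, 0.1300, -0.5333)
new body rate ω' = (-0.7950, -0.4870, 0.7467)
q⊗(0,ω) = (-0.1000000, -0.1742642, -1.0535535, 0.3156856)
updated quaternion q' = (0.7010, 0.4905, -0.0526, 0.5150)
linear accel F/m = (0.8667, -1.8000, 0.8667)
p' = p + v·dt = (0.1700, 0.2300, 2.2100)
new velocity v' = (1.7867, -0.8800, 1.1867)

p' = (0.1700, 0.2300, 2.2100)
q' = (0.7010, 0.4905, -0.0526, 0.5150)
v' = (1.7867, -0.8800, 1.1867)
ω' = (-0.7950, -0.4870, 0.7467)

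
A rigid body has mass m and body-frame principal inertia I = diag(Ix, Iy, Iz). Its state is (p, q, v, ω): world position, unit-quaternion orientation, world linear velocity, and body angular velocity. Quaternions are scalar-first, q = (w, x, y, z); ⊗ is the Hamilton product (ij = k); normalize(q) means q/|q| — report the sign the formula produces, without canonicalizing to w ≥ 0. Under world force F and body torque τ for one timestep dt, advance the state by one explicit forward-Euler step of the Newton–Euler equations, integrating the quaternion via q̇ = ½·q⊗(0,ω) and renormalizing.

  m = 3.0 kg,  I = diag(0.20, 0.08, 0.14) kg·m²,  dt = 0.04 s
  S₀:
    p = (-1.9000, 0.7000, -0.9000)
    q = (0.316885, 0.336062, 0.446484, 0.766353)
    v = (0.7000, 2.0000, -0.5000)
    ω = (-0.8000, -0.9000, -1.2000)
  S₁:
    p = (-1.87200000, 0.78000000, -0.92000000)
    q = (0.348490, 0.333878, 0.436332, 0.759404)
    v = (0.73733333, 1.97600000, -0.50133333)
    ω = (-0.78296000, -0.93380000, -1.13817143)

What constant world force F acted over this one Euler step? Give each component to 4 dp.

velocity change Δv = (0.03733333, -0.02400000, -0.00133333)
F = m·Δv/dt = (2.8000, -1.8000, -0.1000)

F = (2.8000, -1.8000, -0.1000)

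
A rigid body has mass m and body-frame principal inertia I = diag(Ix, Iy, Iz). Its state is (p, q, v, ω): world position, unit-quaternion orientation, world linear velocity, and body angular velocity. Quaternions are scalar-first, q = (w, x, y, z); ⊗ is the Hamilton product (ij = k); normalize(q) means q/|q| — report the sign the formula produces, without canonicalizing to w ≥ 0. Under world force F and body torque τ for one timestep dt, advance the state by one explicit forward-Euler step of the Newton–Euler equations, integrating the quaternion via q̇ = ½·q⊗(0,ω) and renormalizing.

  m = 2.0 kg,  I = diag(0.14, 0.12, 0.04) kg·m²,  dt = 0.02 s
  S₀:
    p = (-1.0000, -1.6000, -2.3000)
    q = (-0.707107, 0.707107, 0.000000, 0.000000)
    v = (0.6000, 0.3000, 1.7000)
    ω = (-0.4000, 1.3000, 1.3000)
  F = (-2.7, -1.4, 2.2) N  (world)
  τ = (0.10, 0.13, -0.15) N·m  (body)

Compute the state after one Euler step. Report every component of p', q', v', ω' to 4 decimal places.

precession coupling ω×(Iω) = (-0.1352, -0.0520, 0.0104)
(τ − ω×Iω)/I = (1.6800, 1.5167, -4.0100)
ω' = ω + α·dt = (-0.3664, 1.3303, 1.2198)
2q̇ = q⊗(0,ω) = (0.2828428, 0.2828428, -1.8384782, 0.0000000)
q' = normalize(q + ½dt·q⊗(0,ω)) = (-0.7042, 0.7098, -0.0184, 0.0000)
p + v·dt = (-0.9880, -1.5940, -2.2660)
v + (F/m)dt = (0.5730, 0.2860, 1.7220)

p' = (-0.9880, -1.5940, -2.2660)
q' = (-0.7042, 0.7098, -0.0184, 0.0000)
v' = (0.5730, 0.2860, 1.7220)
ω' = (-0.3664, 1.3303, 1.2198)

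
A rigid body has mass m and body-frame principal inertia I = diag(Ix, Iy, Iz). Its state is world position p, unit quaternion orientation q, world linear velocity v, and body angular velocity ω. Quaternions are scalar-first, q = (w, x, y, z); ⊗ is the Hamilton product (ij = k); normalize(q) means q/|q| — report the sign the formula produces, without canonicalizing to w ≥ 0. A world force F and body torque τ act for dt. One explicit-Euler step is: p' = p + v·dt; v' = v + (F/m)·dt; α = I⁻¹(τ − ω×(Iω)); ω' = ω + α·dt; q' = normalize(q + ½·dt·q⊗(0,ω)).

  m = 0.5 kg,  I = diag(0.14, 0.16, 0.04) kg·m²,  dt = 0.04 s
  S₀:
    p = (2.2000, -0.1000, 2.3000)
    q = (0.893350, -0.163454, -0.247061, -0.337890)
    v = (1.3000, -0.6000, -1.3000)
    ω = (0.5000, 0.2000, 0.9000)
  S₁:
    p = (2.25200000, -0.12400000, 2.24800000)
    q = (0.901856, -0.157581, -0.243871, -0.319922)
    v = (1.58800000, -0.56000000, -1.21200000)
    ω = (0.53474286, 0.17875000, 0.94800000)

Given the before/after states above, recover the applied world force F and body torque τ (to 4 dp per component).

rate change Δω = (0.03474286, -0.02125000, 0.04800000)
τ = I·(Δω/dt) + ω₀×(Iω₀) = (0.1000, -0.0400, 0.0500)
velocity change Δv = (0.28800000, 0.04000000, 0.08800000)
applied force F = (3.6000, 0.5000, 1.1000)

F = (3.6000, 0.5000, 1.1000)
τ = (0.1000, -0.0400, 0.0500)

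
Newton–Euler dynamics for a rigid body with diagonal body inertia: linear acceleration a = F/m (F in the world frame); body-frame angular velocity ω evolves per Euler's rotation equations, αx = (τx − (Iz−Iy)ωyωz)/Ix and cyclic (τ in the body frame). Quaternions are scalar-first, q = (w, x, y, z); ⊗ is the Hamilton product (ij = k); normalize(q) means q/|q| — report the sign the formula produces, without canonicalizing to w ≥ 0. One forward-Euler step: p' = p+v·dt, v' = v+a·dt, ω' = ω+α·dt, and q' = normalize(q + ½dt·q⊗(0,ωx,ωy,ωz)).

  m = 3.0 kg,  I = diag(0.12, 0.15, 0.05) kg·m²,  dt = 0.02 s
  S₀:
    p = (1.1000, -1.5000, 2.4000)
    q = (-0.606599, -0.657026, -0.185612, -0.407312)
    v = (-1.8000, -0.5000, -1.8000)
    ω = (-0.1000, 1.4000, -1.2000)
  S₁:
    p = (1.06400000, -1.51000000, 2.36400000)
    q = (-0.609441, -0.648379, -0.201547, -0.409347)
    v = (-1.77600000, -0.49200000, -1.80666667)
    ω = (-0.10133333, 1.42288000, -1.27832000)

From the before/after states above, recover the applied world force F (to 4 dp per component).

velocity change Δv = (0.02400000, 0.00800000, -0.00666667)
applied force F = (3.6000, 1.2000, -1.0000)

F = (3.6000, 1.2000, -1.0000)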